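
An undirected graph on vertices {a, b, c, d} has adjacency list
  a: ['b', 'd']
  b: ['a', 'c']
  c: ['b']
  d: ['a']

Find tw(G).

1

A width-1 tree decomposition is:
Bags: B1 = {b, c}  B2 = {a, b}  B3 = {a, d}
Tree: B1–B2, B2–B3
The largest bag has 2 vertices, giving width 1; this decomposition certifies tw(G) ≤ 1. Since G has at least one edge (e.g. c–b), it is not an edgeless graph, so tw(G) ≥ 1. Hence tw(G) = 1 exactly.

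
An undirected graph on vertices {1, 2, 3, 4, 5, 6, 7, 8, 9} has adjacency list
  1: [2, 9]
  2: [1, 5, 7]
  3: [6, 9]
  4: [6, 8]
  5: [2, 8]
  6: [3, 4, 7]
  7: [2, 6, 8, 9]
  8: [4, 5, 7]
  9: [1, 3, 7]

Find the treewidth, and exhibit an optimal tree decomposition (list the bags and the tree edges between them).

Treewidth 3.
One such decomposition:
Bags: B1 = {1, 2, 3, 9}  B2 = {2, 3, 7, 9}  B3 = {2, 3, 6, 7}  B4 = {2, 5, 6, 7}  B5 = {5, 6, 7, 8}  B6 = {4, 5, 6, 8}
Tree: B1–B2, B2–B3, B3–B4, B4–B5, B5–B6

The largest bag has 4 vertices, giving width 3; this decomposition certifies tw(G) ≤ 3. For the lower bound: the 4 vertex sets {1,3,9}, {2}, {7}, {4,5,6,8} are disjoint, each induces a connected subgraph, and every pair is joined by at least one edge of G. Contracting each set to a single vertex therefore yields K_{4} as a minor, and since treewidth is minor-monotone, tw(G) ≥ tw(K_{4}) = 3. Combining the bounds, tw(G) = 3.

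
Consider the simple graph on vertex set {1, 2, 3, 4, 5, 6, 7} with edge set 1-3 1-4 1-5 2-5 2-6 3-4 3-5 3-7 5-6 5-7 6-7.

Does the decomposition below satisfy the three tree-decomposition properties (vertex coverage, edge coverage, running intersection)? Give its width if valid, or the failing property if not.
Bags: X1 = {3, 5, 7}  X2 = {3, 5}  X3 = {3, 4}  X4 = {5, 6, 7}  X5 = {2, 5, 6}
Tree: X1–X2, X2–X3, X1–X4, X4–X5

No — vertex 1 appears in no bag.

A tree decomposition must satisfy three properties: every vertex lies in some bag; for every edge, both endpoints lie together in some bag; and for every vertex, the bags containing it form a connected subtree. Here vertex 1 appears in no bag, so the decomposition is invalid.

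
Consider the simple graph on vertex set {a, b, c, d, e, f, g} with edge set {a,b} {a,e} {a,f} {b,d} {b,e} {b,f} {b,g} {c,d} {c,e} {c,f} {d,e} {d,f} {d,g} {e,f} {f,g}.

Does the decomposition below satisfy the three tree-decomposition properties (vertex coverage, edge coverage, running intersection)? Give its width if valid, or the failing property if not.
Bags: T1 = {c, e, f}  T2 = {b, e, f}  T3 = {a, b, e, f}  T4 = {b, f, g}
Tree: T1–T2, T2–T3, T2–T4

No — vertex d appears in no bag.

A tree decomposition must satisfy three properties: every vertex lies in some bag; for every edge, both endpoints lie together in some bag; and for every vertex, the bags containing it form a connected subtree. Here vertex d appears in no bag, so the decomposition is invalid.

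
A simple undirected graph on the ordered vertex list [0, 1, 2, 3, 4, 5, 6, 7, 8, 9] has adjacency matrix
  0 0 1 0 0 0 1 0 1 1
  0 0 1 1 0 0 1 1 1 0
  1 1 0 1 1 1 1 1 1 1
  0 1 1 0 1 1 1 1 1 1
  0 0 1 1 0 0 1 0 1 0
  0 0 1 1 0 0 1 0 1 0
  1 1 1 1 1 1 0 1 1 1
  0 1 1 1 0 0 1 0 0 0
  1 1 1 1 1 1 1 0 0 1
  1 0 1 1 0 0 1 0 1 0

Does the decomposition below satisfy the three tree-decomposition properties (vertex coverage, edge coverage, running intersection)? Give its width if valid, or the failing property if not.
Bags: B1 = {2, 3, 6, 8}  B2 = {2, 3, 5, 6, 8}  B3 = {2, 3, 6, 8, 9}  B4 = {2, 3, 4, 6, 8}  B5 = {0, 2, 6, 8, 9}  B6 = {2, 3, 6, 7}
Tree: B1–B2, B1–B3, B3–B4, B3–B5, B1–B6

No — vertex 1 appears in no bag.

A tree decomposition must satisfy three properties: every vertex lies in some bag; for every edge, both endpoints lie together in some bag; and for every vertex, the bags containing it form a connected subtree. Here vertex 1 appears in no bag, so the decomposition is invalid.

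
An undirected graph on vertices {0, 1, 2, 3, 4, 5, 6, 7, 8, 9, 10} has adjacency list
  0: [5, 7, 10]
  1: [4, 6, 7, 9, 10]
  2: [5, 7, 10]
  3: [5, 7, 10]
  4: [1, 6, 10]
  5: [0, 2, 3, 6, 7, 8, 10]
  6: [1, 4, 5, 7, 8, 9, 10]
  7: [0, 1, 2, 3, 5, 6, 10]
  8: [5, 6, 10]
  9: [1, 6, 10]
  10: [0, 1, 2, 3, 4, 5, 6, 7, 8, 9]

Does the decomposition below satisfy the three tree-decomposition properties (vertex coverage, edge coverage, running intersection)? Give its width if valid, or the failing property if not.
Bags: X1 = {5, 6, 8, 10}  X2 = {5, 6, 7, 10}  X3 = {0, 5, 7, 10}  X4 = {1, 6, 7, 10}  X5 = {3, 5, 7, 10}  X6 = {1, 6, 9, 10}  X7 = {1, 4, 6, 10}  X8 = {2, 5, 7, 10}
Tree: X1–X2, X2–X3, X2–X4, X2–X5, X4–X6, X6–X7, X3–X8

Yes; width 3.

Every vertex of G appears in some bag (union = {0, 1, 2, 3, 4, 5, 6, 7, 8, 9, 10}); every edge is covered by a bag; and for each vertex v the set of bags containing v is connected in the bag tree. The decomposition is therefore valid. The largest bag has 4 vertices, so the width is 3.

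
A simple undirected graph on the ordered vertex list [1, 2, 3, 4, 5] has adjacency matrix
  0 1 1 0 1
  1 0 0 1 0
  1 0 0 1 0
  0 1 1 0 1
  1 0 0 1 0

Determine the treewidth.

A width-2 tree decomposition is:
Bags: B1 = {1, 2, 4}  B2 = {1, 3, 4}  B3 = {1, 4, 5}
Tree: B1–B2, B2–B3
Every bag has size at most 3, so the width is 3 − 1 = 2 and tw(G) ≤ 2. Since 4–2–1–3–4 is a cycle in G, G is not acyclic. Forests are exactly the graphs of treewidth ≤ 1, so tw(G) ≥ 2. Combining the bounds, tw(G) = 2.

2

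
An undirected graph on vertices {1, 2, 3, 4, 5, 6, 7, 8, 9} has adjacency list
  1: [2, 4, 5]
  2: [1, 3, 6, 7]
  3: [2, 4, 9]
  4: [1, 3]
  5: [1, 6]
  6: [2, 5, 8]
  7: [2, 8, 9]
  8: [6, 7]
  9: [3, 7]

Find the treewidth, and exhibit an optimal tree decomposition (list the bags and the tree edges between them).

Every bag has size at most 4, so the width is 4 − 1 = 3 and tw(G) ≤ 3. For the lower bound: the 4 vertex sets {5,6,8}, {7}, {2}, {1,3,4,9} are disjoint, each induces a connected subgraph, and every pair is joined by at least one edge of G. Contracting each set to a single vertex therefore yields K_{4} as a minor, and since treewidth is minor-monotone, tw(G) ≥ tw(K_{4}) = 3. Therefore the treewidth is 3.

Treewidth 3.
Bags: B1 = {5, 6, 7, 8}  B2 = {2, 5, 6, 7}  B3 = {1, 2, 5, 7}  B4 = {1, 2, 7, 9}  B5 = {1, 2, 3, 9}  B6 = {1, 3, 4, 9}
Tree: B1–B2, B2–B3, B3–B4, B4–B5, B5–B6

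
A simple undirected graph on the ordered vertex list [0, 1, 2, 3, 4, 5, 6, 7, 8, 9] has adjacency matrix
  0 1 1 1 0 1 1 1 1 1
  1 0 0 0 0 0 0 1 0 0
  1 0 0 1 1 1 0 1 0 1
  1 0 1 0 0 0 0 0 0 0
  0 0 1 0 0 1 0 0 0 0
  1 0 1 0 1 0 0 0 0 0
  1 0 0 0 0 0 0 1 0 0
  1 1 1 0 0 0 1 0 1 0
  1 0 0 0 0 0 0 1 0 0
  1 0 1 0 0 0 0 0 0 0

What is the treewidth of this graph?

2

A width-2 tree decomposition is:
Bags: B1 = {0, 2, 3}  B2 = {0, 2, 7}  B3 = {0, 6, 7}  B4 = {0, 7, 8}  B5 = {0, 1, 7}  B6 = {0, 2, 9}  B7 = {0, 2, 5}  B8 = {2, 4, 5}
Tree: B1–B2, B2–B3, B3–B4, B2–B5, B2–B6, B6–B7, B7–B8
The largest bag has 3 vertices, giving width 2; this decomposition certifies tw(G) ≤ 2. On the other hand G contains the 3-clique {0, 7, 8}. A clique must lie in a single bag of any decomposition, so no decomposition can have width below 2. Combining the bounds, tw(G) = 2.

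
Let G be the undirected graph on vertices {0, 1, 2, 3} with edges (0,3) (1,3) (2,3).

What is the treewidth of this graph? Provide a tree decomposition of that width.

The largest bag has 2 vertices, giving width 1; this decomposition certifies tw(G) ≤ 1. Any graph with an edge has treewidth ≥ 1, and G has the edge 3–1. Therefore the treewidth is 1.

Treewidth 1.
One optimal decomposition is:
Bags: B1 = {1, 3}  B2 = {2, 3}  B3 = {0, 3}
Tree: B1–B2, B1–B3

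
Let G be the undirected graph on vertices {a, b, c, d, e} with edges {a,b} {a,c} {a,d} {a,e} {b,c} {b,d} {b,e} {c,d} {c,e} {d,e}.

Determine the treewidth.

A width-4 tree decomposition is:
Bags: B1 = {a, b, c, d, e}
Tree: (single bag)
A single bag containing all 5 vertices is trivially a valid decomposition of width 4. Conversely, {a, b, c, d, e} is a clique of size 5, and the vertices of any clique must share a bag in every tree decomposition; so some bag has ≥ 5 vertices and tw(G) ≥ 4. The upper and lower bounds meet at 4, so that is the treewidth.

4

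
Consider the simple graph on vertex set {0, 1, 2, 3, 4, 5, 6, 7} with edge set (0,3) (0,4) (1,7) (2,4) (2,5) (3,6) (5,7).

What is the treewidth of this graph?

1

A width-1 tree decomposition is:
Bags: B1 = {3, 6}  B2 = {0, 3}  B3 = {0, 4}  B4 = {2, 4}  B5 = {2, 5}  B6 = {5, 7}  B7 = {1, 7}
Tree: B1–B2, B2–B3, B3–B4, B4–B5, B5–B6, B6–B7
The largest bag has 2 vertices, giving width 1; this decomposition certifies tw(G) ≤ 1. Since G has at least one edge (e.g. 6–3), it is not an edgeless graph, so tw(G) ≥ 1. Therefore the treewidth is 1.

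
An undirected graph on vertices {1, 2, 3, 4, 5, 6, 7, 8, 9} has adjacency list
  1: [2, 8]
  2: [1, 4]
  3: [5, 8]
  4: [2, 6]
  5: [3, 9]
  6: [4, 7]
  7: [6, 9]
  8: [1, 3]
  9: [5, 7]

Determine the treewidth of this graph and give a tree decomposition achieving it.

Every bag has size at most 3, so the width is 3 − 1 = 2 and tw(G) ≤ 2. For the lower bound, G contains the cycle 6–4–2–1–8–3–5–9–7–6, so G is not a forest; only forests have treewidth ≤ 1, hence tw(G) ≥ 2. Therefore the treewidth is 2.

Treewidth 2.
One such decomposition:
Bags: B1 = {2, 4, 6}  B2 = {1, 2, 6}  B3 = {1, 6, 8}  B4 = {3, 6, 8}  B5 = {3, 5, 6}  B6 = {5, 6, 9}  B7 = {6, 7, 9}
Tree: B1–B2, B2–B3, B3–B4, B4–B5, B5–B6, B6–B7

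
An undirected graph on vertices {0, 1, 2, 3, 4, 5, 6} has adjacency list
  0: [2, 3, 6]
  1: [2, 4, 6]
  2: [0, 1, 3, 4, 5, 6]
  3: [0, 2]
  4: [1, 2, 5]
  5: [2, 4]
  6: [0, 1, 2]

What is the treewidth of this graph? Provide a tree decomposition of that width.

Each bag holds 3 vertices, so the decomposition has width 2, which upper-bounds the treewidth. For the lower bound, the 3 vertices {0, 2, 3} are pairwise adjacent, and any tree decomposition puts a clique entirely inside one bag — forcing width ≥ 2. Hence tw(G) = 2 exactly.

Treewidth 2.
Bags: B1 = {0, 2, 6}  B2 = {1, 2, 6}  B3 = {1, 2, 4}  B4 = {0, 2, 3}  B5 = {2, 4, 5}
Tree: B1–B2, B2–B3, B1–B4, B3–B5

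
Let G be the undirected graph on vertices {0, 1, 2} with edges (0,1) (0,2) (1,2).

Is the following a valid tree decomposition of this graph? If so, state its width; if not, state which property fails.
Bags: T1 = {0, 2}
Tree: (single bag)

No — vertex 1 appears in no bag.

A tree decomposition must satisfy three properties: every vertex lies in some bag; for every edge, both endpoints lie together in some bag; and for every vertex, the bags containing it form a connected subtree. Here vertex 1 appears in no bag, so the decomposition is invalid.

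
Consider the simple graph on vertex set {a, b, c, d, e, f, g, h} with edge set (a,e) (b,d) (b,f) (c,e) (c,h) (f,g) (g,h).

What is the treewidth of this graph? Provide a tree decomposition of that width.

Treewidth 1.
Bags: B1 = {b, d}  B2 = {b, f}  B3 = {f, g}  B4 = {g, h}  B5 = {c, h}  B6 = {c, e}  B7 = {a, e}
Tree: B1–B2, B2–B3, B3–B4, B4–B5, B5–B6, B6–B7

The largest bag has 2 vertices, giving width 1; this decomposition certifies tw(G) ≤ 1. Any graph with an edge has treewidth ≥ 1, and G has the edge d–b. Therefore the treewidth is 1.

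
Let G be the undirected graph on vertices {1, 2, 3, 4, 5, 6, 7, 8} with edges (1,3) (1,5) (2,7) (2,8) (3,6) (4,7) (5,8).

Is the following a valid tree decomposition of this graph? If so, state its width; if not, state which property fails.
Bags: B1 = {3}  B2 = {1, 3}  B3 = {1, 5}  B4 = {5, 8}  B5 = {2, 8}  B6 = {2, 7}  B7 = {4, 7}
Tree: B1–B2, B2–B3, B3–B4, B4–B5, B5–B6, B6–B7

A tree decomposition must satisfy three properties: every vertex lies in some bag; for every edge, both endpoints lie together in some bag; and for every vertex, the bags containing it form a connected subtree. Here vertex 6 appears in no bag, so the decomposition is invalid.

No — vertex 6 appears in no bag.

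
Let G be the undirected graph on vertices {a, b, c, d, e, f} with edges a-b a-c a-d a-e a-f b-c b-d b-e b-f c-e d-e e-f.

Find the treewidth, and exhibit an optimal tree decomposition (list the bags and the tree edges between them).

Treewidth 3.
One such decomposition:
Bags: B1 = {a, b, c, e}  B2 = {a, b, d, e}  B3 = {a, b, e, f}
Tree: B1–B2, B2–B3

Every bag has size at most 4, so the width is 4 − 1 = 3 and tw(G) ≤ 3. On the other hand G contains the 4-clique {a, b, d, e}. A clique must lie in a single bag of any decomposition, so no decomposition can have width below 3. Hence tw(G) = 3 exactly.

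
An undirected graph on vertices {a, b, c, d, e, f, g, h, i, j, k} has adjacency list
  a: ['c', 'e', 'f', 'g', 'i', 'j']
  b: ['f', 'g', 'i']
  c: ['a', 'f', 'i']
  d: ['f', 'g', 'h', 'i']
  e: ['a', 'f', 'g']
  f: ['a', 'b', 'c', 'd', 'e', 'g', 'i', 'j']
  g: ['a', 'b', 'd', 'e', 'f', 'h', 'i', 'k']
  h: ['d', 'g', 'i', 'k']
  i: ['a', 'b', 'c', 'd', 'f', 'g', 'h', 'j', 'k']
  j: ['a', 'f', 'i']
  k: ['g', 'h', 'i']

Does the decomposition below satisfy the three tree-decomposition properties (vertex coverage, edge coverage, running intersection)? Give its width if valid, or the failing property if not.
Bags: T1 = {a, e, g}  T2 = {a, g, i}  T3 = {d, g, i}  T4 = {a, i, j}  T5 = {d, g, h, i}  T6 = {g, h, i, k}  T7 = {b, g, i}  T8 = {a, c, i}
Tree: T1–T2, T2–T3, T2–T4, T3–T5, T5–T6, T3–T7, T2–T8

A tree decomposition must satisfy three properties: every vertex lies in some bag; for every edge, both endpoints lie together in some bag; and for every vertex, the bags containing it form a connected subtree. Here vertex f appears in no bag, so the decomposition is invalid.

No — vertex f appears in no bag.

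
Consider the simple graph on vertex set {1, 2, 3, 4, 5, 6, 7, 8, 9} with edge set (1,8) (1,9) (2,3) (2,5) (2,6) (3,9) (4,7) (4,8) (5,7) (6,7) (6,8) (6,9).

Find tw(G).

3

A width-3 tree decomposition is:
Bags: B1 = {1, 2, 3, 9}  B2 = {1, 2, 6, 9}  B3 = {1, 2, 6, 8}  B4 = {2, 5, 6, 8}  B5 = {5, 6, 7, 8}  B6 = {4, 5, 7, 8}
Tree: B1–B2, B2–B3, B3–B4, B4–B5, B5–B6
Each bag holds 4 vertices, so the decomposition has width 3, which upper-bounds the treewidth. For the lower bound: the 4 vertex sets {1,3,9}, {2}, {6}, {4,5,7,8} are disjoint, each induces a connected subgraph, and every pair is joined by at least one edge of G. Contracting each set to a single vertex therefore yields K_{4} as a minor, and since treewidth is minor-monotone, tw(G) ≥ tw(K_{4}) = 3. The upper and lower bounds meet at 3, so that is the treewidth.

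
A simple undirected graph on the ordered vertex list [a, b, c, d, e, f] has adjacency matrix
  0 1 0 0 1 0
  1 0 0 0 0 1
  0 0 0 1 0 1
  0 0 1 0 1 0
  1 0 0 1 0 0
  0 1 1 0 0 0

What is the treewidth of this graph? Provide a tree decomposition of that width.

The largest bag has 3 vertices, giving width 2; this decomposition certifies tw(G) ≤ 2. For the lower bound, G contains the cycle e–d–c–f–b–a–e, so G is not a forest; only forests have treewidth ≤ 1, hence tw(G) ≥ 2. Combining the bounds, tw(G) = 2.

Treewidth 2.
Bags: B1 = {c, d, e}  B2 = {c, e, f}  B3 = {b, e, f}  B4 = {a, b, e}
Tree: B1–B2, B2–B3, B3–B4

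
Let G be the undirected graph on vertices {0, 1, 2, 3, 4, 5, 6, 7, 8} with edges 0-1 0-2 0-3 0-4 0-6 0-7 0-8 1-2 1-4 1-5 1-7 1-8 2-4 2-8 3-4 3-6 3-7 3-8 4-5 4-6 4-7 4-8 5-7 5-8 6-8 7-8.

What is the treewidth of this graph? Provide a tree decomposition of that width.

Every bag has size at most 5, so the width is 5 − 1 = 4 and tw(G) ≤ 4. For the lower bound, the 5 vertices {0, 1, 2, 4, 8} are pairwise adjacent, and any tree decomposition puts a clique entirely inside one bag — forcing width ≥ 4. Therefore the treewidth is 4.

Treewidth 4.
One such decomposition:
Bags: B1 = {0, 3, 4, 6, 8}  B2 = {0, 3, 4, 7, 8}  B3 = {0, 1, 4, 7, 8}  B4 = {1, 4, 5, 7, 8}  B5 = {0, 1, 2, 4, 8}
Tree: B1–B2, B2–B3, B3–B4, B3–B5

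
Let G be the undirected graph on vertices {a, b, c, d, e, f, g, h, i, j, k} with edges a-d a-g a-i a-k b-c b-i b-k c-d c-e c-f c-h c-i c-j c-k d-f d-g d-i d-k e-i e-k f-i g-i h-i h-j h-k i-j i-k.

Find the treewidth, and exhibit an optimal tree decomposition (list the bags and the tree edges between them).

Treewidth 3.
One such decomposition:
Bags: B1 = {c, d, i, k}  B2 = {c, d, f, i}  B3 = {a, d, i, k}  B4 = {c, h, i, k}  B5 = {c, e, i, k}  B6 = {a, d, g, i}  B7 = {b, c, i, k}  B8 = {c, h, i, j}
Tree: B1–B2, B1–B3, B1–B4, B4–B5, B3–B6, B1–B7, B4–B8

Each bag holds 4 vertices, so the decomposition has width 3, which upper-bounds the treewidth. On the other hand G contains the 4-clique {a, d, g, i}. A clique must lie in a single bag of any decomposition, so no decomposition can have width below 3. Hence tw(G) = 3 exactly.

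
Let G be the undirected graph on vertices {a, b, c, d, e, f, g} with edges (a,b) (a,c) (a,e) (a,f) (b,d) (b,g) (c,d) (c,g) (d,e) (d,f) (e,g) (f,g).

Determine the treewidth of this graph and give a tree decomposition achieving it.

The largest bag has 4 vertices, giving width 3; this decomposition certifies tw(G) ≤ 3. For the lower bound: the 4 vertex sets {d,e}, {c,g}, {a}, {f} are disjoint, each induces a connected subgraph, and every pair is joined by at least one edge of G. Contracting each set to a single vertex therefore yields K_{4} as a minor, and since treewidth is minor-monotone, tw(G) ≥ tw(K_{4}) = 3. Combining the bounds, tw(G) = 3.

Treewidth 3.
One optimal decomposition is:
Bags: B1 = {a, d, e, g}  B2 = {a, c, d, g}  B3 = {a, d, f, g}  B4 = {a, b, d, g}
Tree: B1–B2, B2–B3, B3–B4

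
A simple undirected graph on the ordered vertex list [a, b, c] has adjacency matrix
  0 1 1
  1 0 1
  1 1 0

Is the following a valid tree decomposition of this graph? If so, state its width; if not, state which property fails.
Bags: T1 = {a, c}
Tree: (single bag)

No — vertex b appears in no bag.

A tree decomposition must satisfy three properties: every vertex lies in some bag; for every edge, both endpoints lie together in some bag; and for every vertex, the bags containing it form a connected subtree. Here vertex b appears in no bag, so the decomposition is invalid.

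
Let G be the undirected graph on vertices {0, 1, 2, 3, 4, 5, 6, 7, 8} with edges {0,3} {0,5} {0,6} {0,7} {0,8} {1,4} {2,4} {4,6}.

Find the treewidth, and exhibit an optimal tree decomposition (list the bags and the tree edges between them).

The largest bag has 2 vertices, giving width 1; this decomposition certifies tw(G) ≤ 1. G has an edge, so its treewidth is at least 1. The upper and lower bounds meet at 1, so that is the treewidth.

Treewidth 1.
One optimal decomposition is:
Bags: B1 = {0, 3}  B2 = {0, 7}  B3 = {0, 6}  B4 = {0, 8}  B5 = {4, 6}  B6 = {0, 5}  B7 = {1, 4}  B8 = {2, 4}
Tree: B1–B2, B1–B3, B1–B4, B3–B5, B4–B6, B5–B7, B7–B8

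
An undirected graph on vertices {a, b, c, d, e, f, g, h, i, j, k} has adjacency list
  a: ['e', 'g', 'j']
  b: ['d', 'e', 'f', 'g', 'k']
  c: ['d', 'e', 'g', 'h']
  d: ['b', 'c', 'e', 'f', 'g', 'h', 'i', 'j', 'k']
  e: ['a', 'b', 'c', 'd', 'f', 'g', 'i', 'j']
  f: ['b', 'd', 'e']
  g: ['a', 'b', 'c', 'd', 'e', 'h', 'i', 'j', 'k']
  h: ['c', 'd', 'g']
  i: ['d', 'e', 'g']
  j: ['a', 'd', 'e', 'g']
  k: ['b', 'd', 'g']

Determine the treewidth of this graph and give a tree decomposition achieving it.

Each bag holds 4 vertices, so the decomposition has width 3, which upper-bounds the treewidth. For the lower bound, the 4 vertices {d, e, g, j} are pairwise adjacent, and any tree decomposition puts a clique entirely inside one bag — forcing width ≥ 3. Hence tw(G) = 3 exactly.

Treewidth 3.
Bags: B1 = {d, e, g, j}  B2 = {b, d, e, g}  B3 = {b, d, e, f}  B4 = {b, d, g, k}  B5 = {c, d, e, g}  B6 = {a, e, g, j}  B7 = {c, d, g, h}  B8 = {d, e, g, i}
Tree: B1–B2, B2–B3, B2–B4, B1–B5, B1–B6, B5–B7, B1–B8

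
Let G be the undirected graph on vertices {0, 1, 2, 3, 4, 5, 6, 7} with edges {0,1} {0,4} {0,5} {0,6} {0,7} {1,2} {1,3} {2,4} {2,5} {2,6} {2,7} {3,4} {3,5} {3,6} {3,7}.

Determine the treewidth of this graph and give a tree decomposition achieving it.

Treewidth 3.
One optimal decomposition is:
Bags: B1 = {0, 1, 2, 3}  B2 = {0, 2, 3, 6}  B3 = {0, 2, 3, 4}  B4 = {0, 2, 3, 5}  B5 = {0, 2, 3, 7}
Tree: B1–B2, B2–B3, B3–B4, B4–B5

Each bag holds 4 vertices, so the decomposition has width 3, which upper-bounds the treewidth. For the lower bound: the 4 vertex sets {0,1}, {3,6}, {2}, {4} are disjoint, each induces a connected subgraph, and every pair is joined by at least one edge of G. Contracting each set to a single vertex therefore yields K_{4} as a minor, and since treewidth is minor-monotone, tw(G) ≥ tw(K_{4}) = 3. The upper and lower bounds meet at 3, so that is the treewidth.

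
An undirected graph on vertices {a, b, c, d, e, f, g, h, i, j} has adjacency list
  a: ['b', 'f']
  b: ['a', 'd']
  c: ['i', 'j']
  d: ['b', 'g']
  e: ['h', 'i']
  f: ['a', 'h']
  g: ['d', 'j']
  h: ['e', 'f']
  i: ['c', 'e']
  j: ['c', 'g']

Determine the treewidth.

2

A width-2 tree decomposition is:
Bags: B1 = {a, b, d}  B2 = {a, d, f}  B3 = {d, f, h}  B4 = {d, e, h}  B5 = {d, e, i}  B6 = {c, d, i}  B7 = {c, d, j}  B8 = {d, g, j}
Tree: B1–B2, B2–B3, B3–B4, B4–B5, B5–B6, B6–B7, B7–B8
Each bag holds 3 vertices, so the decomposition has width 2, which upper-bounds the treewidth. Since d–b–a–f–h–e–i–c–j–g–d is a cycle in G, G is not acyclic. Forests are exactly the graphs of treewidth ≤ 1, so tw(G) ≥ 2. Combining the bounds, tw(G) = 2.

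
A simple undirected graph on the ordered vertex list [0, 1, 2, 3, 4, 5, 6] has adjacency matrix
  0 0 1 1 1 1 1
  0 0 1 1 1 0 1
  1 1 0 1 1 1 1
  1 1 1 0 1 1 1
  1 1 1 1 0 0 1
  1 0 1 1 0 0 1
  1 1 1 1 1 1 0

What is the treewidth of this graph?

4

A width-4 tree decomposition is:
Bags: B1 = {0, 2, 3, 4, 6}  B2 = {1, 2, 3, 4, 6}  B3 = {0, 2, 3, 5, 6}
Tree: B1–B2, B1–B3
The largest bag has 5 vertices, giving width 4; this decomposition certifies tw(G) ≤ 4. Conversely, {0, 2, 3, 4, 6} is a clique of size 5, and the vertices of any clique must share a bag in every tree decomposition; so some bag has ≥ 5 vertices and tw(G) ≥ 4. Therefore the treewidth is 4.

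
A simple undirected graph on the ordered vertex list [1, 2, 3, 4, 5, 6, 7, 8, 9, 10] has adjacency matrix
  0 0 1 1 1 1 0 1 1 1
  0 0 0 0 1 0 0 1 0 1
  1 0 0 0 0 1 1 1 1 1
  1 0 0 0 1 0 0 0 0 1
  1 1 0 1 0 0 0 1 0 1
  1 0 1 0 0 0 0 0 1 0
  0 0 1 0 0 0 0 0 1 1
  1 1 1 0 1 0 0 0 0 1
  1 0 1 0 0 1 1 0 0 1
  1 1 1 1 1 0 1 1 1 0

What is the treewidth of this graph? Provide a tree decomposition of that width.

The largest bag has 4 vertices, giving width 3; this decomposition certifies tw(G) ≤ 3. For the lower bound, the 4 vertices {1, 3, 8, 10} are pairwise adjacent, and any tree decomposition puts a clique entirely inside one bag — forcing width ≥ 3. Combining the bounds, tw(G) = 3.

Treewidth 3.
Bags: B1 = {1, 3, 9, 10}  B2 = {1, 3, 8, 10}  B3 = {3, 7, 9, 10}  B4 = {1, 5, 8, 10}  B5 = {2, 5, 8, 10}  B6 = {1, 3, 6, 9}  B7 = {1, 4, 5, 10}
Tree: B1–B2, B1–B3, B2–B4, B4–B5, B1–B6, B4–B7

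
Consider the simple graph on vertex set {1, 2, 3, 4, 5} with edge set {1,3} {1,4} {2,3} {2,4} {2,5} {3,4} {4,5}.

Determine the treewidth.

2

A width-2 tree decomposition is:
Bags: B1 = {2, 3, 4}  B2 = {1, 3, 4}  B3 = {2, 4, 5}
Tree: B1–B2, B1–B3
The largest bag has 3 vertices, giving width 2; this decomposition certifies tw(G) ≤ 2. Conversely, {1, 3, 4} is a clique of size 3, and the vertices of any clique must share a bag in every tree decomposition; so some bag has ≥ 3 vertices and tw(G) ≥ 2. Hence tw(G) = 2 exactly.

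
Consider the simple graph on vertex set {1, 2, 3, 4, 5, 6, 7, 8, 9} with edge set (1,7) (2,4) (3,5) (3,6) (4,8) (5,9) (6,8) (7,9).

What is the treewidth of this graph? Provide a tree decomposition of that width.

The largest bag has 2 vertices, giving width 1; this decomposition certifies tw(G) ≤ 1. G has an edge, so its treewidth is at least 1. Combining the bounds, tw(G) = 1.

Treewidth 1.
One such decomposition:
Bags: B1 = {2, 4}  B2 = {4, 8}  B3 = {6, 8}  B4 = {3, 6}  B5 = {3, 5}  B6 = {5, 9}  B7 = {7, 9}  B8 = {1, 7}
Tree: B1–B2, B2–B3, B3–B4, B4–B5, B5–B6, B6–B7, B7–B8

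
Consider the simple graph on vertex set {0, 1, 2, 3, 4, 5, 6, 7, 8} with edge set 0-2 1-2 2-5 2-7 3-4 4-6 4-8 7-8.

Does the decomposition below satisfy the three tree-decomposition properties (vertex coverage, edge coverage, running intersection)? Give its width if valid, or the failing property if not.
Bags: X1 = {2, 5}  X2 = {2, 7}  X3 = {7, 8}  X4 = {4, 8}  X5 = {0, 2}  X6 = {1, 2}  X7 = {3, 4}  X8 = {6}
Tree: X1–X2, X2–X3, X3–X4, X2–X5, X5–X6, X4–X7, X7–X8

No — edge (4,6) lies in no bag.

A tree decomposition must satisfy three properties: every vertex lies in some bag; for every edge, both endpoints lie together in some bag; and for every vertex, the bags containing it form a connected subtree. Here edge (4,6) lies in no bag, so the decomposition is invalid.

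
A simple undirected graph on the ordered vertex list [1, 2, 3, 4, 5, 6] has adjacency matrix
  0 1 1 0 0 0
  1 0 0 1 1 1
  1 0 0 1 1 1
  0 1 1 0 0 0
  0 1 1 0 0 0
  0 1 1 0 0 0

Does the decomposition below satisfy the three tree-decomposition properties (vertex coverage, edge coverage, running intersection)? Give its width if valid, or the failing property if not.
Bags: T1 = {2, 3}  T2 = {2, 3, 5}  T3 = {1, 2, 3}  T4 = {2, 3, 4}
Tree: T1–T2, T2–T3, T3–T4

No — vertex 6 appears in no bag.

A tree decomposition must satisfy three properties: every vertex lies in some bag; for every edge, both endpoints lie together in some bag; and for every vertex, the bags containing it form a connected subtree. Here vertex 6 appears in no bag, so the decomposition is invalid.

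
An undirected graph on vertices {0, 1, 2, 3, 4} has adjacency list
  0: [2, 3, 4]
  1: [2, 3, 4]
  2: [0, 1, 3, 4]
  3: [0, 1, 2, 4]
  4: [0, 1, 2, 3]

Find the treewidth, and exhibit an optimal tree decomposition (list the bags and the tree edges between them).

Each bag holds 4 vertices, so the decomposition has width 3, which upper-bounds the treewidth. For the lower bound, the 4 vertices {0, 2, 3, 4} are pairwise adjacent, and any tree decomposition puts a clique entirely inside one bag — forcing width ≥ 3. Combining the bounds, tw(G) = 3.

Treewidth 3.
One optimal decomposition is:
Bags: B1 = {1, 2, 3, 4}  B2 = {0, 2, 3, 4}
Tree: B1–B2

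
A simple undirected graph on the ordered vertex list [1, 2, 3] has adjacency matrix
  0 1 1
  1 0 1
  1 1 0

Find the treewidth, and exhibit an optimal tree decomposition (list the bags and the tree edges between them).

Treewidth 2.
One optimal decomposition is:
Bags: B1 = {1, 2, 3}
Tree: (single bag)

A single bag containing all 3 vertices is trivially a valid decomposition of width 2. On the other hand G contains the 3-clique {1, 2, 3}. A clique must lie in a single bag of any decomposition, so no decomposition can have width below 2. Combining the bounds, tw(G) = 2.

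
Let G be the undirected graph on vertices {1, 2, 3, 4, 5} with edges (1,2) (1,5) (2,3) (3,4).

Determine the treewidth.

1

A width-1 tree decomposition is:
Bags: B1 = {2, 3}  B2 = {1, 2}  B3 = {3, 4}  B4 = {1, 5}
Tree: B1–B2, B1–B3, B2–B4
Every bag has size at most 2, so the width is 2 − 1 = 1 and tw(G) ≤ 1. G has an edge, so its treewidth is at least 1. Combining the bounds, tw(G) = 1.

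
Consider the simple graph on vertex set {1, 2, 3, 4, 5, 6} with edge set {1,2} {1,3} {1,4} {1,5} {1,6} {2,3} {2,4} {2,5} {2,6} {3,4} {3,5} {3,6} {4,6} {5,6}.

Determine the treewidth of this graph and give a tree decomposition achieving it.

Treewidth 4.
One such decomposition:
Bags: B1 = {1, 2, 3, 5, 6}  B2 = {1, 2, 3, 4, 6}
Tree: B1–B2

The largest bag has 5 vertices, giving width 4; this decomposition certifies tw(G) ≤ 4. For the lower bound, the 5 vertices {1, 2, 3, 4, 6} are pairwise adjacent, and any tree decomposition puts a clique entirely inside one bag — forcing width ≥ 4. Combining the bounds, tw(G) = 4.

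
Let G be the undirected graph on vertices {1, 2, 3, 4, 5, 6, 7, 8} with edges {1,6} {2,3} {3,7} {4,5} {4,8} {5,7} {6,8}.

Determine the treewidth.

A width-1 tree decomposition is:
Bags: B1 = {1, 6}  B2 = {6, 8}  B3 = {4, 8}  B4 = {4, 5}  B5 = {5, 7}  B6 = {3, 7}  B7 = {2, 3}
Tree: B1–B2, B2–B3, B3–B4, B4–B5, B5–B6, B6–B7
The largest bag has 2 vertices, giving width 1; this decomposition certifies tw(G) ≤ 1. Any graph with an edge has treewidth ≥ 1, and G has the edge 1–6. Combining the bounds, tw(G) = 1.

1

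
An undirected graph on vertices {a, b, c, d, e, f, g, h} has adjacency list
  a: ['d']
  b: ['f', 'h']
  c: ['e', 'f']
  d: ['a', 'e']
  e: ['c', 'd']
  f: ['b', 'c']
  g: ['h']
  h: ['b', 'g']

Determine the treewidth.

A width-1 tree decomposition is:
Bags: B1 = {g, h}  B2 = {b, h}  B3 = {b, f}  B4 = {c, f}  B5 = {c, e}  B6 = {d, e}  B7 = {a, d}
Tree: B1–B2, B2–B3, B3–B4, B4–B5, B5–B6, B6–B7
The largest bag has 2 vertices, giving width 1; this decomposition certifies tw(G) ≤ 1. G has an edge, so its treewidth is at least 1. Combining the bounds, tw(G) = 1.

1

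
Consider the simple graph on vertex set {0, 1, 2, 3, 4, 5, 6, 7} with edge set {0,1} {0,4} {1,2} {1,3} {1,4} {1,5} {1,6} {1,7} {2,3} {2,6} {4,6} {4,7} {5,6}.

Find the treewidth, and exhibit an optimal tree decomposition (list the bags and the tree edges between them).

Each bag holds 3 vertices, so the decomposition has width 2, which upper-bounds the treewidth. For the lower bound, the 3 vertices {1, 2, 3} are pairwise adjacent, and any tree decomposition puts a clique entirely inside one bag — forcing width ≥ 2. Therefore the treewidth is 2.

Treewidth 2.
One such decomposition:
Bags: B1 = {1, 4, 6}  B2 = {0, 1, 4}  B3 = {1, 2, 6}  B4 = {1, 2, 3}  B5 = {1, 5, 6}  B6 = {1, 4, 7}
Tree: B1–B2, B1–B3, B3–B4, B3–B5, B1–B6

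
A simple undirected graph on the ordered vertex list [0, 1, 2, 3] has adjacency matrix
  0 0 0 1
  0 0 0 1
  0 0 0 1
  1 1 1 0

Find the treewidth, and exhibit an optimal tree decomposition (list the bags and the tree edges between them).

Every bag has size at most 2, so the width is 2 − 1 = 1 and tw(G) ≤ 1. Since G has at least one edge (e.g. 1–3), it is not an edgeless graph, so tw(G) ≥ 1. The upper and lower bounds meet at 1, so that is the treewidth.

Treewidth 1.
Bags: B1 = {1, 3}  B2 = {0, 3}  B3 = {2, 3}
Tree: B1–B2, B1–B3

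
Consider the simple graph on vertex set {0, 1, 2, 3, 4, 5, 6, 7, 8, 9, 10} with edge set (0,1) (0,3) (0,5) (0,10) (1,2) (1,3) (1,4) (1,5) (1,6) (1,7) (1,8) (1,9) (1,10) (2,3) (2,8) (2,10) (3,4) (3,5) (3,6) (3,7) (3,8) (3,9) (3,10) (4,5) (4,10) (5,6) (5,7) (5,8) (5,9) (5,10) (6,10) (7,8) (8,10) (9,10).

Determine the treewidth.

A width-4 tree decomposition is:
Bags: B1 = {1, 3, 5, 8, 10}  B2 = {1, 3, 4, 5, 10}  B3 = {1, 3, 5, 6, 10}  B4 = {1, 3, 5, 9, 10}  B5 = {0, 1, 3, 5, 10}  B6 = {1, 2, 3, 8, 10}  B7 = {1, 3, 5, 7, 8}
Tree: B1–B2, B2–B3, B3–B4, B3–B5, B1–B6, B1–B7
Each bag holds 5 vertices, so the decomposition has width 4, which upper-bounds the treewidth. Conversely, {1, 2, 3, 8, 10} is a clique of size 5, and the vertices of any clique must share a bag in every tree decomposition; so some bag has ≥ 5 vertices and tw(G) ≥ 4. Hence tw(G) = 4 exactly.

4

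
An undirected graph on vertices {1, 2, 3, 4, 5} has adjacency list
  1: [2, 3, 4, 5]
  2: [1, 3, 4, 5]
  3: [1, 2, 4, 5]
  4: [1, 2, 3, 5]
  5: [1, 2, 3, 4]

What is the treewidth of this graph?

A width-4 tree decomposition is:
Bags: B1 = {1, 2, 3, 4, 5}
Tree: (single bag)
With just one bag of size 5, the width is 5 − 1 = 4, so tw(G) ≤ 4. Conversely, {1, 2, 3, 4, 5} is a clique of size 5, and the vertices of any clique must share a bag in every tree decomposition; so some bag has ≥ 5 vertices and tw(G) ≥ 4. Therefore the treewidth is 4.

4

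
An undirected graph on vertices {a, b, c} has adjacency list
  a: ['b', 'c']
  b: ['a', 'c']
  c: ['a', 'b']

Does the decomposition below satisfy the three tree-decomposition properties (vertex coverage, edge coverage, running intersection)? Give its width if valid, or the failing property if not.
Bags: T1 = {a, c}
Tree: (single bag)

No — vertex b appears in no bag.

A tree decomposition must satisfy three properties: every vertex lies in some bag; for every edge, both endpoints lie together in some bag; and for every vertex, the bags containing it form a connected subtree. Here vertex b appears in no bag, so the decomposition is invalid.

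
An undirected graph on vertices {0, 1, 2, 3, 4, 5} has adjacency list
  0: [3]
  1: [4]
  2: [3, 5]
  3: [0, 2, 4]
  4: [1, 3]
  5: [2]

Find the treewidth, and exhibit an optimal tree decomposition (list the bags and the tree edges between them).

Treewidth 1.
Bags: B1 = {3, 4}  B2 = {2, 3}  B3 = {0, 3}  B4 = {2, 5}  B5 = {1, 4}
Tree: B1–B2, B2–B3, B2–B4, B1–B5

Every bag has size at most 2, so the width is 2 − 1 = 1 and tw(G) ≤ 1. Any graph with an edge has treewidth ≥ 1, and G has the edge 4–3. The upper and lower bounds meet at 1, so that is the treewidth.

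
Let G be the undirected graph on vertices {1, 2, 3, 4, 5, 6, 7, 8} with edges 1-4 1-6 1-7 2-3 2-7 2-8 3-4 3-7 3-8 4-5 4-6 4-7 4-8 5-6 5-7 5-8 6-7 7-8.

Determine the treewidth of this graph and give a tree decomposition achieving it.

Every bag has size at most 4, so the width is 4 − 1 = 3 and tw(G) ≤ 3. For the lower bound, the 4 vertices {2, 3, 7, 8} are pairwise adjacent, and any tree decomposition puts a clique entirely inside one bag — forcing width ≥ 3. Hence tw(G) = 3 exactly.

Treewidth 3.
Bags: B1 = {3, 4, 7, 8}  B2 = {4, 5, 7, 8}  B3 = {4, 5, 6, 7}  B4 = {2, 3, 7, 8}  B5 = {1, 4, 6, 7}
Tree: B1–B2, B2–B3, B1–B4, B3–B5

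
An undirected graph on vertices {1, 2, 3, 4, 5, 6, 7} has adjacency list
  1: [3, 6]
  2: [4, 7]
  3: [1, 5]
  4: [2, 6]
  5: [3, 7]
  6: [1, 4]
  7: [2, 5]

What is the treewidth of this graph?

2

A width-2 tree decomposition is:
Bags: B1 = {2, 5, 7}  B2 = {2, 4, 5}  B3 = {4, 5, 6}  B4 = {1, 5, 6}  B5 = {1, 3, 5}
Tree: B1–B2, B2–B3, B3–B4, B4–B5
The largest bag has 3 vertices, giving width 2; this decomposition certifies tw(G) ≤ 2. For the lower bound, G contains the cycle 5–7–2–4–6–1–3–5, so G is not a forest; only forests have treewidth ≤ 1, hence tw(G) ≥ 2. Therefore the treewidth is 2.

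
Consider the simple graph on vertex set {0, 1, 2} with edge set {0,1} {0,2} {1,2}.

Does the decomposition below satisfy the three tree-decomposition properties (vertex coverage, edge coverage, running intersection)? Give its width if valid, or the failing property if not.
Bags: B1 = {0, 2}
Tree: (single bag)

A tree decomposition must satisfy three properties: every vertex lies in some bag; for every edge, both endpoints lie together in some bag; and for every vertex, the bags containing it form a connected subtree. Here vertex 1 appears in no bag, so the decomposition is invalid.

No — vertex 1 appears in no bag.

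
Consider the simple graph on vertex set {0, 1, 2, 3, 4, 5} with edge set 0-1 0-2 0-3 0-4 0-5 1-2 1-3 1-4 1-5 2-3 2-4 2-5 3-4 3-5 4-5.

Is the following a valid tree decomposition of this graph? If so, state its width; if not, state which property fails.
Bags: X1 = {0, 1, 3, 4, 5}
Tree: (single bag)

A tree decomposition must satisfy three properties: every vertex lies in some bag; for every edge, both endpoints lie together in some bag; and for every vertex, the bags containing it form a connected subtree. Here vertex 2 appears in no bag, so the decomposition is invalid.

No — vertex 2 appears in no bag.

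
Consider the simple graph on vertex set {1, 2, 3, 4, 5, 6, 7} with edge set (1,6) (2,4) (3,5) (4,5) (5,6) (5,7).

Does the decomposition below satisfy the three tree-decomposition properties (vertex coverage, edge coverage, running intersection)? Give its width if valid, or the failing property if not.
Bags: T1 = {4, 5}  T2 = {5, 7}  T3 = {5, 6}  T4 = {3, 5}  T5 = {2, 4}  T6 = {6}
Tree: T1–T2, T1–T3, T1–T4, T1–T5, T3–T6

A tree decomposition must satisfy three properties: every vertex lies in some bag; for every edge, both endpoints lie together in some bag; and for every vertex, the bags containing it form a connected subtree. Here vertex 1 appears in no bag, so the decomposition is invalid.

No — vertex 1 appears in no bag.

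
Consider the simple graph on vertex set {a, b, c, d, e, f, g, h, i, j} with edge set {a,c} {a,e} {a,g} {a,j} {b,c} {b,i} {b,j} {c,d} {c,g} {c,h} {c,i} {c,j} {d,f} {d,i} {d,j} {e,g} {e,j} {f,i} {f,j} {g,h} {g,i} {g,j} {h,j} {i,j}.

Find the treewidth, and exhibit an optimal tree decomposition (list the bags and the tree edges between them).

Each bag holds 4 vertices, so the decomposition has width 3, which upper-bounds the treewidth. For the lower bound, the 4 vertices {a, e, g, j} are pairwise adjacent, and any tree decomposition puts a clique entirely inside one bag — forcing width ≥ 3. Hence tw(G) = 3 exactly.

Treewidth 3.
One such decomposition:
Bags: B1 = {c, d, i, j}  B2 = {c, g, i, j}  B3 = {a, c, g, j}  B4 = {a, e, g, j}  B5 = {d, f, i, j}  B6 = {c, g, h, j}  B7 = {b, c, i, j}
Tree: B1–B2, B2–B3, B3–B4, B1–B5, B3–B6, B2–B7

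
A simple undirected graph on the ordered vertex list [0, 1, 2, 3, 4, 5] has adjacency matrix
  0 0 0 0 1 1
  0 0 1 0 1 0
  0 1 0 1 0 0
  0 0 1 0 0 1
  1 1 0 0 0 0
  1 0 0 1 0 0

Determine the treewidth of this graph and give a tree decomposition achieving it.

Treewidth 2.
One such decomposition:
Bags: B1 = {2, 3, 5}  B2 = {1, 2, 5}  B3 = {1, 4, 5}  B4 = {0, 4, 5}
Tree: B1–B2, B2–B3, B3–B4

Each bag holds 3 vertices, so the decomposition has width 2, which upper-bounds the treewidth. For the lower bound, G contains the cycle 5–3–2–1–4–0–5, so G is not a forest; only forests have treewidth ≤ 1, hence tw(G) ≥ 2. Therefore the treewidth is 2.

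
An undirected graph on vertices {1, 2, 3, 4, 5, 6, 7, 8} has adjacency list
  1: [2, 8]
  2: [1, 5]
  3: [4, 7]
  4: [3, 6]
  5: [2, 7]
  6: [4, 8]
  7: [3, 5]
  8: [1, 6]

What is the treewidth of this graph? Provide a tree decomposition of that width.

Every bag has size at most 3, so the width is 3 − 1 = 2 and tw(G) ≤ 2. Since 5–2–1–8–6–4–3–7–5 is a cycle in G, G is not acyclic. Forests are exactly the graphs of treewidth ≤ 1, so tw(G) ≥ 2. Therefore the treewidth is 2.

Treewidth 2.
Bags: B1 = {1, 2, 5}  B2 = {1, 5, 8}  B3 = {5, 6, 8}  B4 = {4, 5, 6}  B5 = {3, 4, 5}  B6 = {3, 5, 7}
Tree: B1–B2, B2–B3, B3–B4, B4–B5, B5–B6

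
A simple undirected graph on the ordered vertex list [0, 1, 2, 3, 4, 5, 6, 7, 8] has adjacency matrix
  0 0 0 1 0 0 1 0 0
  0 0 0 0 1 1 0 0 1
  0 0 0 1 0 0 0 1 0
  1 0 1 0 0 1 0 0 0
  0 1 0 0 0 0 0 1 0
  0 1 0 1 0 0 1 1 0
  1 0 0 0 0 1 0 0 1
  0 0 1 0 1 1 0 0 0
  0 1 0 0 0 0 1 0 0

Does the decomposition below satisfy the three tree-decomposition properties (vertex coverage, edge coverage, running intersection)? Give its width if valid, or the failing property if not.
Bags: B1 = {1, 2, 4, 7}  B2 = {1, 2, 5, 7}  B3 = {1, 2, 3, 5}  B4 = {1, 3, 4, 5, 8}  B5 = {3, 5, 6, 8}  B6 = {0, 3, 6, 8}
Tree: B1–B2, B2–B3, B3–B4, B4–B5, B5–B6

A tree decomposition must satisfy three properties: every vertex lies in some bag; for every edge, both endpoints lie together in some bag; and for every vertex, the bags containing it form a connected subtree. Here bags containing vertex 4 are not connected in the tree, so the decomposition is invalid.

No — bags containing vertex 4 are not connected in the tree.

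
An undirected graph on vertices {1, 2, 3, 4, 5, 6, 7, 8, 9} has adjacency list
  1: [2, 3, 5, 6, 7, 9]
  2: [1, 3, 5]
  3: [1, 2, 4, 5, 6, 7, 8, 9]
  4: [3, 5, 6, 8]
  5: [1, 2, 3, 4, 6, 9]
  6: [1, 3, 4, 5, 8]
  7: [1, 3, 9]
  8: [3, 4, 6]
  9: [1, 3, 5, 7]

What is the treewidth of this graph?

3

A width-3 tree decomposition is:
Bags: B1 = {3, 4, 5, 6}  B2 = {1, 3, 5, 6}  B3 = {1, 2, 3, 5}  B4 = {1, 3, 5, 9}  B5 = {3, 4, 6, 8}  B6 = {1, 3, 7, 9}
Tree: B1–B2, B2–B3, B3–B4, B1–B5, B4–B6
The largest bag has 4 vertices, giving width 3; this decomposition certifies tw(G) ≤ 3. For the lower bound, the 4 vertices {3, 4, 6, 8} are pairwise adjacent, and any tree decomposition puts a clique entirely inside one bag — forcing width ≥ 3. Combining the bounds, tw(G) = 3.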